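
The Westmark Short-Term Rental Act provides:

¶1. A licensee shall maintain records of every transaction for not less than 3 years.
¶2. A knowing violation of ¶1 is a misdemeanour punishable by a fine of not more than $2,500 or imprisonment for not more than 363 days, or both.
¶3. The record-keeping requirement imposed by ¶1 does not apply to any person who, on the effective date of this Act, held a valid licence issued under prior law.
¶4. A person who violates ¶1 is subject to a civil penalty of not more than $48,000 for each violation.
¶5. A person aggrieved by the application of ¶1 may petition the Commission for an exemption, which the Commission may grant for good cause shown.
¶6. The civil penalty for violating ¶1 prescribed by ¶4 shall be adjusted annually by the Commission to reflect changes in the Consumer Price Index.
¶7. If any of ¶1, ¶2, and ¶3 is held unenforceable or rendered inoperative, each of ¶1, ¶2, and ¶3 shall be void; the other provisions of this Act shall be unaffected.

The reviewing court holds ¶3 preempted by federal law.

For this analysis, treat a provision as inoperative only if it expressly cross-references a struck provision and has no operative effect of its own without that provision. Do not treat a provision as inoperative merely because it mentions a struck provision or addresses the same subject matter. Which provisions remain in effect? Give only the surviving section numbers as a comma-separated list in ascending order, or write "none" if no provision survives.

7

¶3 is struck. No other provision's operative terms depend on ¶3. ¶7 declares ¶1, ¶2, and ¶3 mutually dependent; since one of them has fallen, all of them are of no effect. That brings down ¶1 and ¶2 as well. ¶4, ¶5, and ¶6 in turn depend solely on a provision now struck and likewise fall. The remainder continues in force under ¶7. Only ¶7 remains in effect.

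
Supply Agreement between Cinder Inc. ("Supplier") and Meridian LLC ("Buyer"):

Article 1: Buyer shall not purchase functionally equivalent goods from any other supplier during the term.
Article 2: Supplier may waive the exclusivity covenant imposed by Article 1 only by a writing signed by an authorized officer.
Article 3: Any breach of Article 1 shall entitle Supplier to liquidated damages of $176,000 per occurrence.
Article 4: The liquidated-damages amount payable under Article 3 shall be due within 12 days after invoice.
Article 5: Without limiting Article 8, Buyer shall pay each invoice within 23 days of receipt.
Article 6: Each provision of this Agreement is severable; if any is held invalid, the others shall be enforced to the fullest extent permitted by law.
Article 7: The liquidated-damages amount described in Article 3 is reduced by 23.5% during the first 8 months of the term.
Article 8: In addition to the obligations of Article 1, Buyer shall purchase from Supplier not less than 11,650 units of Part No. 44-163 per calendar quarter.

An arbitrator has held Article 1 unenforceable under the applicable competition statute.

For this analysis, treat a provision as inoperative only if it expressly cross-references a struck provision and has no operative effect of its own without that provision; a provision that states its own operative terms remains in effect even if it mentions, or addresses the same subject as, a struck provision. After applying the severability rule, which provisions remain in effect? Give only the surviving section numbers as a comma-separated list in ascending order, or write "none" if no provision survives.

5, 6, 8

Article 1 is struck. Article 2 has no operative effect of its own apart from Article 1 and is therefore inoperative. Article 3 does nothing except set the liquidated-damages amount by reference to Article 1; with Article 1 gone it has no independent effect and is inoperative. Article 4 operates only by reference to Article 3, so it falls with Article 3. Article 7 has no operative effect of its own apart from Article 3 and is therefore inoperative. Article 8 mentions Article 1 but its own obligation stands independently of Article 1, so Article 8 is not affected. Under the severability clause in Article 6, the remaining provisions continue in force. That leaves Article 5, Article 6, and Article 8 in effect.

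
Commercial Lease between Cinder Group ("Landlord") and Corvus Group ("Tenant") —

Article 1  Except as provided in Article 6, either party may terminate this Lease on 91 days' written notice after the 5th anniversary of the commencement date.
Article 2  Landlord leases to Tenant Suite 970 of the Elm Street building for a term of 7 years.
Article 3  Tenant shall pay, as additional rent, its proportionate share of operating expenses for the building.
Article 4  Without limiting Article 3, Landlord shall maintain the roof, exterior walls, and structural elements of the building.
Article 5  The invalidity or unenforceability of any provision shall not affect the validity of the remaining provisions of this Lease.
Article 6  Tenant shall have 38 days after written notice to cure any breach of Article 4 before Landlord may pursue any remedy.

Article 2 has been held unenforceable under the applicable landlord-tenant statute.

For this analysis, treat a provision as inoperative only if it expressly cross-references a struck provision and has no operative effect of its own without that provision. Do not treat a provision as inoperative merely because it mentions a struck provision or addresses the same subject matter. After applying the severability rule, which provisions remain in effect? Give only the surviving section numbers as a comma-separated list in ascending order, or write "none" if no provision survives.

1, 3, 4, 5, 6

Article 2 is struck. Nothing else in the Lease is defined by reference to Article 2. Article 5 is a severability clause and preserves every provision that can still be given independent effect. Article 1, Article 3, Article 4, Article 5, and Article 6 remain in effect.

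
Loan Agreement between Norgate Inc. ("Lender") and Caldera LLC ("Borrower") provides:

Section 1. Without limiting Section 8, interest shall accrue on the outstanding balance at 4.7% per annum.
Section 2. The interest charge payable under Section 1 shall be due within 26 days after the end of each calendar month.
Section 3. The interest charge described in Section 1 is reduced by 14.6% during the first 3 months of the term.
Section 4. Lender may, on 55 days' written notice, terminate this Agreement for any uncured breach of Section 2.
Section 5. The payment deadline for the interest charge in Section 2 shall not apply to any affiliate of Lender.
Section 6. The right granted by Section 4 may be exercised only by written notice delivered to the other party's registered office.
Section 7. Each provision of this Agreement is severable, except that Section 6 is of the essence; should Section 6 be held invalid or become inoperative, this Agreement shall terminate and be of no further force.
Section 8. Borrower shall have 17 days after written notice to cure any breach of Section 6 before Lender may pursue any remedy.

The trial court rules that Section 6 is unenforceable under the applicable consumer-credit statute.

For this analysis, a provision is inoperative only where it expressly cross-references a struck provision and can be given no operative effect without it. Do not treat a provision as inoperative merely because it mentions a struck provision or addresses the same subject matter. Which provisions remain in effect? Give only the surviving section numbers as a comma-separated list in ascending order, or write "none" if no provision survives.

Section 6 is struck. Section 8 merely fixes the cure period for breach of Section 6; with Section 6 gone it has nothing to operate on and falls away. Section 7 makes Section 6 an essential term, and Section 6 is the provision held invalid; under Section 7, the entire Agreement is therefore void. No provision of the Agreement survives.

none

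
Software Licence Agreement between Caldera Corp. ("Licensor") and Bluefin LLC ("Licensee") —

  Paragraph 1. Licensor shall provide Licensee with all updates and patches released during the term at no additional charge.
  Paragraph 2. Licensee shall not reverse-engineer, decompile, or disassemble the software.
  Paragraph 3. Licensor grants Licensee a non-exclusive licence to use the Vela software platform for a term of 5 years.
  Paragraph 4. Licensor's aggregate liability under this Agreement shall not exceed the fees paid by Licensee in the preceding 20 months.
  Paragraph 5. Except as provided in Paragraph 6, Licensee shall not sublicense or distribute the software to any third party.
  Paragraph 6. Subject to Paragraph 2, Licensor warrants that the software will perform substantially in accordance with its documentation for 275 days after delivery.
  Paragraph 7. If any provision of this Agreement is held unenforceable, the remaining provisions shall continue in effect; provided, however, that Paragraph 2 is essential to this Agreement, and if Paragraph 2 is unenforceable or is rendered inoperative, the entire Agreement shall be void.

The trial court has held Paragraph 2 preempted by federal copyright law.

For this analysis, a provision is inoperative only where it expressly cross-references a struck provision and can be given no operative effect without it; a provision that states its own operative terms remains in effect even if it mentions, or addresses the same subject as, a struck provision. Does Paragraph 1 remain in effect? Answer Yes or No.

Paragraph 2 is struck. No other provision's operative terms depend on Paragraph 2. Paragraph 7 makes Paragraph 2 an essential term, and Paragraph 2 is the provision held invalid; under Paragraph 7, the entire Agreement is therefore void. No provision of the Agreement survives. Paragraph 1 is among the inoperative provisions, so the answer is no.

No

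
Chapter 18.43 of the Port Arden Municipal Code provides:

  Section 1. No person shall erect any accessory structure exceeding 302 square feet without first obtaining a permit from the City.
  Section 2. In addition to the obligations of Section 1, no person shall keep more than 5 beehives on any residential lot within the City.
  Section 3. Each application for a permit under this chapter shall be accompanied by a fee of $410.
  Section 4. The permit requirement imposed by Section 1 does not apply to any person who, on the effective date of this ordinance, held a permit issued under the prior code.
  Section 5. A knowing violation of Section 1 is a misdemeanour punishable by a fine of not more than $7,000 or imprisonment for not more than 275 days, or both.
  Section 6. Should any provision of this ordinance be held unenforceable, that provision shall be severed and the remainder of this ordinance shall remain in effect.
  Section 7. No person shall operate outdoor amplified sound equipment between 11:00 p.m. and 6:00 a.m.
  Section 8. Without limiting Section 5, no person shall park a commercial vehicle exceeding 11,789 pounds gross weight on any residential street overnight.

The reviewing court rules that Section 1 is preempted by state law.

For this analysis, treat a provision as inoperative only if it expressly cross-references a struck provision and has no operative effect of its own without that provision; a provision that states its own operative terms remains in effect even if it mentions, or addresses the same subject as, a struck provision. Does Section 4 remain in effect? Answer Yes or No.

No

Section 1 is struck. Section 4 operates only by reference to Section 1, so it falls with Section 1. Section 5 merely fixes the criminal penalty for violating Section 1; with Section 1 gone it has nothing to operate on and falls away. Although Section 8 refers to Section 5, its operative terms do not depend on Section 5, so it remains in effect. Although Section 2 refers to Section 1, its operative terms do not depend on Section 1, so it remains in effect. Section 6 is a severability clause and preserves every provision that can still be given independent effect. That leaves Section 2, Section 3, Section 6, Section 7, and Section 8 in effect. Section 4 is among the inoperative provisions, so the answer is no.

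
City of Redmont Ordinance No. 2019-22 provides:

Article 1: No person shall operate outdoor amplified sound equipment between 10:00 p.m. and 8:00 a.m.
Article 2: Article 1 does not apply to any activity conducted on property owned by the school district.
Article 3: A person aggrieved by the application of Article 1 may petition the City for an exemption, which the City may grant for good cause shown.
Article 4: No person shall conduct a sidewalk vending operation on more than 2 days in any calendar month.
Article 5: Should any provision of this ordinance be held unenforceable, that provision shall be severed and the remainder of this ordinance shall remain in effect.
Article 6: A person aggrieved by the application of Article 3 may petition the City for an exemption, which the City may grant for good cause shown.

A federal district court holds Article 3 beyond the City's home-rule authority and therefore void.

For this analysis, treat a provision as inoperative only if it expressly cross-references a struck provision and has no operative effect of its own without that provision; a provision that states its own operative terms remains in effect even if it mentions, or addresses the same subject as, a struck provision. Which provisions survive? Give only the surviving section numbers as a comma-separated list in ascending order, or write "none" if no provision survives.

Article 3 is struck. The only function of Article 6 is the exemption procedure for Article 3, so it cannot stand once Article 3 is removed. Article 5 is a severability clause and preserves every provision that can still be given independent effect. That leaves Article 1, Article 2, Article 4, and Article 5 in effect.

1, 2, 4, 5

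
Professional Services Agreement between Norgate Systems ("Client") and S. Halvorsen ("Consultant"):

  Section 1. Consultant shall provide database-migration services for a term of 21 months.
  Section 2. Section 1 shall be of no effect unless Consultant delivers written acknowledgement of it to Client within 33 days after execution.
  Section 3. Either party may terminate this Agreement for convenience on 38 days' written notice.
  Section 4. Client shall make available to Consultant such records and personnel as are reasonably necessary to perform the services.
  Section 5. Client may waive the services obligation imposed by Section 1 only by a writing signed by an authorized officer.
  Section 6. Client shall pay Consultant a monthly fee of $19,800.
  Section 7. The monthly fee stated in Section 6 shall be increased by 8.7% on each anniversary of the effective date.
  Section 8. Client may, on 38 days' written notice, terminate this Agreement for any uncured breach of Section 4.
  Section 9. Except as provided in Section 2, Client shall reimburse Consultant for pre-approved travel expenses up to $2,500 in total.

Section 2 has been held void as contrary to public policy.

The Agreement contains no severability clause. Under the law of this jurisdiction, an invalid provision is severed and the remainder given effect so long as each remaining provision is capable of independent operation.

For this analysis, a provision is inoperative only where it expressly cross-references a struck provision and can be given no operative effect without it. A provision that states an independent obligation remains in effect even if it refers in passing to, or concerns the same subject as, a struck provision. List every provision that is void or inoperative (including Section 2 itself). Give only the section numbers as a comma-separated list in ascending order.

Section 2 is struck. Section 9 mentions Section 2 but its own obligation stands independently of Section 2, so Section 9 is not affected. Nothing else in the Agreement is defined by reference to Section 2. With no severability clause, the stated default rule severs what cannot stand and enforces each remaining provision that can operate on its own. That leaves Section 1, Section 3, Section 4, Section 5, Section 6, Section 7, Section 8, and Section 9 in effect.

2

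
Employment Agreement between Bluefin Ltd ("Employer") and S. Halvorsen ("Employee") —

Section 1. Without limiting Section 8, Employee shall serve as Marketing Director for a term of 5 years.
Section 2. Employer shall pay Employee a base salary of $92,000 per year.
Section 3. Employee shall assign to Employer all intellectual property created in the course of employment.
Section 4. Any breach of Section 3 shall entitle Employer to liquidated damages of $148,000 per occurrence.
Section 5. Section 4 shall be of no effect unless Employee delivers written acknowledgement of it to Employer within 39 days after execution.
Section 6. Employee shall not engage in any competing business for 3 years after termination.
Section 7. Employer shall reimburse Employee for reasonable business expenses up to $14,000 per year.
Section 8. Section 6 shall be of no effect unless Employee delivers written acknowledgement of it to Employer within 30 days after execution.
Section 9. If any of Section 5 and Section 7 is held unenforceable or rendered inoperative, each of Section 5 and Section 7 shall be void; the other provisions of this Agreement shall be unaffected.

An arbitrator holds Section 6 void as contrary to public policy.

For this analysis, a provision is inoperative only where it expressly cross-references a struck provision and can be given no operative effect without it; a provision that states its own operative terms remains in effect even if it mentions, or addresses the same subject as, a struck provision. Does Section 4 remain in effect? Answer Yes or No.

Section 6 is struck. Section 8 merely fixes the acknowledgement condition for Section 6; with Section 6 gone it has nothing to operate on and falls away. Although Section 1 refers to Section 8, its operative terms do not depend on Section 8, so it remains in effect. Section 9 ties Section 5 and Section 7 together, but none of those is affected here; the remaining provisions continue in force under Section 9. Section 1, Section 2, Section 3, Section 4, Section 5, Section 7, and Section 9 remain in effect. Section 4 is among the surviving provisions, so the answer is yes.

Yes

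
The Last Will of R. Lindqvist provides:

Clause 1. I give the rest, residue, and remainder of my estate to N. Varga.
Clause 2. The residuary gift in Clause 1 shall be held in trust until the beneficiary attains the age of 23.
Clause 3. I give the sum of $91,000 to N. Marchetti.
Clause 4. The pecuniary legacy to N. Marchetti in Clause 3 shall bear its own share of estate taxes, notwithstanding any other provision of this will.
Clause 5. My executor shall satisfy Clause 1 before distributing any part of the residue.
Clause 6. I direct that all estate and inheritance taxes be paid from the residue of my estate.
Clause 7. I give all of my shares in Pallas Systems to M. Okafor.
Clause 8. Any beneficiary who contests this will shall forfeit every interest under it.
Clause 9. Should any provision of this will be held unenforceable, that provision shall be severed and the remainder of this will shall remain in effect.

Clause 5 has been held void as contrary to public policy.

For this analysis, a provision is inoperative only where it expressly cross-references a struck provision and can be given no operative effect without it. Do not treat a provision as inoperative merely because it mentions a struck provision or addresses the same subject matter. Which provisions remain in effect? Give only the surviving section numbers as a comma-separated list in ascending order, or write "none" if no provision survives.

Clause 5 is struck. Nothing else in the will is defined by reference to Clause 5. Under the severability clause in Clause 9, the remaining provisions continue in force. The provisions still in force are Clause 1, Clause 2, Clause 3, Clause 4, Clause 6, Clause 7, Clause 8, and Clause 9.

1, 2, 3, 4, 6, 7, 8, 9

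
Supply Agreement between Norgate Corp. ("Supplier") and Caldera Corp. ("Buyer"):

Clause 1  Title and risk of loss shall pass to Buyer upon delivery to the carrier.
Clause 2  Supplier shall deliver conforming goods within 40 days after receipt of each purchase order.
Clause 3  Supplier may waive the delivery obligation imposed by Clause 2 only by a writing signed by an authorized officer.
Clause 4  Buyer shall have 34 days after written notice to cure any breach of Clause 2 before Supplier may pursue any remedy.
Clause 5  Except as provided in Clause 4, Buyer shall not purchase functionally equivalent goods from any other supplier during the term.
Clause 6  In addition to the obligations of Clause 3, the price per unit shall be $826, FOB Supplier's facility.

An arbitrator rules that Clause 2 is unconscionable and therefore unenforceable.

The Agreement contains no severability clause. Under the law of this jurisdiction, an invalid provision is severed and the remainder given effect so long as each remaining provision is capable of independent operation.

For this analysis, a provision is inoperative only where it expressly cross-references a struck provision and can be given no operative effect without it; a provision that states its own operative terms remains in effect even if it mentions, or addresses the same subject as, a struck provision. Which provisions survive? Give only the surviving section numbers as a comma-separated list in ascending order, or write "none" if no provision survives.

Clause 2 is struck. The only function of Clause 3 is the waiver condition for Clause 2, so it cannot stand once Clause 2 is removed. The only function of Clause 4 is the cure period for breach of Clause 2, so it cannot stand once Clause 2 is removed. Although Clause 6 refers to Clause 3, its operative terms do not depend on Clause 3, so it remains in effect. Clause 5 mentions Clause 4 but its own obligation stands independently of Clause 4, so Clause 5 is not affected. Under the stated default rule, only provisions that cannot operate independently fall away; the rest are enforced. That leaves Clause 1, Clause 5, and Clause 6 in effect.

1, 5, 6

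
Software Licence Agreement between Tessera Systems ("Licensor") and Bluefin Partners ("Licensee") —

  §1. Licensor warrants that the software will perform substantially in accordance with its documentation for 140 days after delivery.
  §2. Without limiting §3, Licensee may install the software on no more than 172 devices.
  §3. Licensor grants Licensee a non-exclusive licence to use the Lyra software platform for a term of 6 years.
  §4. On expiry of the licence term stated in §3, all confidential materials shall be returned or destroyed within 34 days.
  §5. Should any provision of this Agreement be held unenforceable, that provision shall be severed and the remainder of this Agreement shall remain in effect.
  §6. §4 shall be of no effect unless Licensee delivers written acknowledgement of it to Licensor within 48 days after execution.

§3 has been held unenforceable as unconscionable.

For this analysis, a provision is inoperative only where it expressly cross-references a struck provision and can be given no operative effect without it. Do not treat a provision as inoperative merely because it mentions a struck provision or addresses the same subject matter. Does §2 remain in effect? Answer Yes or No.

Yes

§3 is struck. §4 merely fixes the return obligation tied to §3; with §3 gone it has nothing to operate on and falls away. The only function of §6 is the acknowledgement condition for §4, so it cannot stand once §4 is removed. Although §2 refers to §3, its operative terms do not depend on §3, so it remains in effect. Under the severability clause in §5, the remaining provisions continue in force. The provisions still in force are §1, §2, and §5. §2 is among the surviving provisions, so the answer is yes.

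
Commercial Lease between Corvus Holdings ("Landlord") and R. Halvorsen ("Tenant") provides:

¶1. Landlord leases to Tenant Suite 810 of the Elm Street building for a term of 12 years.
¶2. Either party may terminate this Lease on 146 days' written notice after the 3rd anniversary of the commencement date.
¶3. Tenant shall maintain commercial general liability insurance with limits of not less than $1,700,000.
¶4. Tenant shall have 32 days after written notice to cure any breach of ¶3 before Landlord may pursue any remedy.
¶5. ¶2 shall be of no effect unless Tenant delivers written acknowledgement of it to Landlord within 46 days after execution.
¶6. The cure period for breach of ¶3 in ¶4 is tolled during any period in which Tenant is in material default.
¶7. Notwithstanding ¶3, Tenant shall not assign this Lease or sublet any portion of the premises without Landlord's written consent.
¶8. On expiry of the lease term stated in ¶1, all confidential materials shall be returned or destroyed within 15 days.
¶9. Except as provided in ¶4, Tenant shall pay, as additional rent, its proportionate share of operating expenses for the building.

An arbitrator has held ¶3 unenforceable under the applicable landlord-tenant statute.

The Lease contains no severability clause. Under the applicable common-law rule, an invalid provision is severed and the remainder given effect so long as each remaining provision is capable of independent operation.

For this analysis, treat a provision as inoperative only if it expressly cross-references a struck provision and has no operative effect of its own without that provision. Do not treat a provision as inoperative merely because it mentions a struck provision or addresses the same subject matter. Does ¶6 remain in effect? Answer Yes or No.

No

¶3 is struck. The only function of ¶4 is the cure period for breach of ¶3, so it cannot stand once ¶3 is removed. ¶6 operates only by reference to ¶4, so it falls with ¶4. ¶9 mentions ¶4 but its own obligation stands independently of ¶4, so ¶9 is not affected. Although ¶7 refers to ¶3, its operative terms do not depend on ¶3, so it remains in effect. With no severability clause, the stated default rule severs what cannot stand and enforces each remaining provision that can operate on its own. The provisions still in force are ¶1, ¶2, ¶5, ¶7, ¶8, and ¶9. ¶6 is among the inoperative provisions, so the answer is no.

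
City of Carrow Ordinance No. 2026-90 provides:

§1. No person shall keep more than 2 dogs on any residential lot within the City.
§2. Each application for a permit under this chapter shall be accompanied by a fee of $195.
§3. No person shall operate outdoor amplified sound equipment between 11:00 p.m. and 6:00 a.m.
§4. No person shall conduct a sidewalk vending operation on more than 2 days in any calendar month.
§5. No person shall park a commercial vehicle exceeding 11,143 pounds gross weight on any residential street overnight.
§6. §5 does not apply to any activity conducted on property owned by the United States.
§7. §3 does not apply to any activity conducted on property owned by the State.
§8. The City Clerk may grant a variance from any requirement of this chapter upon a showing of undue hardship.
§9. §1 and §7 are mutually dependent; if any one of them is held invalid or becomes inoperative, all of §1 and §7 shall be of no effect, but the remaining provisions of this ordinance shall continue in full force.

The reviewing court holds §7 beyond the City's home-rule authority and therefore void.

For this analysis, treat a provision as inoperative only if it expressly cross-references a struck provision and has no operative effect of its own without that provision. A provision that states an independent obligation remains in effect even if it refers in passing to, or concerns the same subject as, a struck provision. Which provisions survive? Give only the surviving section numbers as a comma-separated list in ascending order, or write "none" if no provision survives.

§7 is struck. No other provision's operative terms depend on §7. §9 declares §1 and §7 mutually dependent; since one of them has fallen, all of them are of no effect. That brings down §1 as well. The remainder continues in force under §9. The provisions still in force are §2, §3, §4, §5, §6, §8, and §9.

2, 3, 4, 5, 6, 8, 9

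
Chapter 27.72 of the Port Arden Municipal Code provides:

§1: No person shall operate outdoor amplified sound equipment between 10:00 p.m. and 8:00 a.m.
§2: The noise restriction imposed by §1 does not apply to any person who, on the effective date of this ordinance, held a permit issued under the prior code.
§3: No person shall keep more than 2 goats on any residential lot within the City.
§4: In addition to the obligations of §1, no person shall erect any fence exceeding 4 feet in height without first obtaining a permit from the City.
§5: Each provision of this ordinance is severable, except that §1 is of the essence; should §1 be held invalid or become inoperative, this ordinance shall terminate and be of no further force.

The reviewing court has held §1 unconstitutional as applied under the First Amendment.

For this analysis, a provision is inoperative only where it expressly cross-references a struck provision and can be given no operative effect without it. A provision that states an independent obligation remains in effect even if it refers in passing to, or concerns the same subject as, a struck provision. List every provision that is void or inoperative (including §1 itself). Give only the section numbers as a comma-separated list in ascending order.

1, 2, 3, 4, 5

§1 is struck. §2 has no operative effect of its own apart from §1 and is therefore inoperative. §5 makes §1 an essential term, and §1 is the provision held invalid; under §5, the entire ordinance is therefore void. No provision of the ordinance survives.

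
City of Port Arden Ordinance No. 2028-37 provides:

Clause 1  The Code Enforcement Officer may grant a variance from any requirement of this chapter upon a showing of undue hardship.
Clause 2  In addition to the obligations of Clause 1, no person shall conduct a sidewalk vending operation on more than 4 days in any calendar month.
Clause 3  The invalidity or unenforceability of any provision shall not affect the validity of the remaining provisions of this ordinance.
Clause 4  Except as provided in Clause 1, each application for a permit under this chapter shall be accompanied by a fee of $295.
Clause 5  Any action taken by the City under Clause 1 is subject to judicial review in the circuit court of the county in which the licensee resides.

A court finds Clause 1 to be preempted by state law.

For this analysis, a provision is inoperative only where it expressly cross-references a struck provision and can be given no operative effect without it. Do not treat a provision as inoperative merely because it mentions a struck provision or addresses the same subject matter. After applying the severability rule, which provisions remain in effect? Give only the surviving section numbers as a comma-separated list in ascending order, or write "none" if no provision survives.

2, 3, 4

Clause 1 is struck. Clause 5 has no operative effect of its own apart from Clause 1 and is therefore inoperative. Although Clause 4 refers to Clause 1, its operative terms do not depend on Clause 1, so it remains in effect. Clause 2 mentions Clause 1 but its own obligation stands independently of Clause 1, so Clause 2 is not affected. Clause 3 is a severability clause and preserves every provision that can still be given independent effect. Clause 2, Clause 3, and Clause 4 remain in effect.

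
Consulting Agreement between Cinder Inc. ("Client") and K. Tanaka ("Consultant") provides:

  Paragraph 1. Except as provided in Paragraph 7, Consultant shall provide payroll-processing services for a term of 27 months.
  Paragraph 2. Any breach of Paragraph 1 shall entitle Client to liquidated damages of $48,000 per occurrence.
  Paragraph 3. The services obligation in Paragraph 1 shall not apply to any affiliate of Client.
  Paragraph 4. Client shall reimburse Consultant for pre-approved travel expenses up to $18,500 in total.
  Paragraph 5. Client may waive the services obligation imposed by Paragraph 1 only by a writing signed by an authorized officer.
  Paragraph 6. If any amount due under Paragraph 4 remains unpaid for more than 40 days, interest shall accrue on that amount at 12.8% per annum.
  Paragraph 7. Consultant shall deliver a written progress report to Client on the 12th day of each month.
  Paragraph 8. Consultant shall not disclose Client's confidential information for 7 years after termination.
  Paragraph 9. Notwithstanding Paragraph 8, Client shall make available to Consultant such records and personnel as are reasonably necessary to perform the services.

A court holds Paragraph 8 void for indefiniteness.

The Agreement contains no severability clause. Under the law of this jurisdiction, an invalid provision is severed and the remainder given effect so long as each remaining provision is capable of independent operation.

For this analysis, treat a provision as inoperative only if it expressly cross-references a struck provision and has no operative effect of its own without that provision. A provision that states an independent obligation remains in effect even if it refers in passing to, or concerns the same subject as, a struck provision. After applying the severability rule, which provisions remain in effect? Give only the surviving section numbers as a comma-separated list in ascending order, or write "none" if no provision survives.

Paragraph 8 is struck. Although Paragraph 9 refers to Paragraph 8, its operative terms do not depend on Paragraph 8, so it remains in effect. Nothing else in the Agreement is defined by reference to Paragraph 8. Under the stated default rule, only provisions that cannot operate independently fall away; the rest are enforced. That leaves Paragraph 1, Paragraph 2, Paragraph 3, Paragraph 4, Paragraph 5, Paragraph 6, Paragraph 7, and Paragraph 9 in effect.

1, 2, 3, 4, 5, 6, 7, 9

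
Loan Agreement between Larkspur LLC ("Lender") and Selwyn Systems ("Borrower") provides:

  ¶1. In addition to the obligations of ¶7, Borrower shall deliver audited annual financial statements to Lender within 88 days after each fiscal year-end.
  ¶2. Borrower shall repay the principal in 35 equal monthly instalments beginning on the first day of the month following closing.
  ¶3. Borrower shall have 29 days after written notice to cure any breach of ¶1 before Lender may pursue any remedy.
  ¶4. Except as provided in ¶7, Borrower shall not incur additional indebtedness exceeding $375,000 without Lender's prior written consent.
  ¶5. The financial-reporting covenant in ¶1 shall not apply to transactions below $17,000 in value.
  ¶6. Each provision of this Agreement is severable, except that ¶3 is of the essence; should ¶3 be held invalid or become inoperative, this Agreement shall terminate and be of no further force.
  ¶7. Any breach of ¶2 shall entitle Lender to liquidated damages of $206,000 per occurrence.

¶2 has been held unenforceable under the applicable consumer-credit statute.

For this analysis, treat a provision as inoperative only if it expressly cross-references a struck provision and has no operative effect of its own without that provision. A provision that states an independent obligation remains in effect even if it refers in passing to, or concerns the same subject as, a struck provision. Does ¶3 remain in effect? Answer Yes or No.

¶2 is struck. ¶7 operates only by reference to ¶2, so it falls with ¶2. Although ¶1 refers to ¶7, its operative terms do not depend on ¶7, so it remains in effect. Although ¶4 refers to ¶7, its operative terms do not depend on ¶7, so it remains in effect. ¶6 makes ¶3 an essential term, but ¶3 is unaffected, so the severability proviso in ¶6 preserves the remaining provisions. That leaves ¶1, ¶3, ¶4, ¶5, and ¶6 in effect. ¶3 is among the surviving provisions, so the answer is yes.

Yes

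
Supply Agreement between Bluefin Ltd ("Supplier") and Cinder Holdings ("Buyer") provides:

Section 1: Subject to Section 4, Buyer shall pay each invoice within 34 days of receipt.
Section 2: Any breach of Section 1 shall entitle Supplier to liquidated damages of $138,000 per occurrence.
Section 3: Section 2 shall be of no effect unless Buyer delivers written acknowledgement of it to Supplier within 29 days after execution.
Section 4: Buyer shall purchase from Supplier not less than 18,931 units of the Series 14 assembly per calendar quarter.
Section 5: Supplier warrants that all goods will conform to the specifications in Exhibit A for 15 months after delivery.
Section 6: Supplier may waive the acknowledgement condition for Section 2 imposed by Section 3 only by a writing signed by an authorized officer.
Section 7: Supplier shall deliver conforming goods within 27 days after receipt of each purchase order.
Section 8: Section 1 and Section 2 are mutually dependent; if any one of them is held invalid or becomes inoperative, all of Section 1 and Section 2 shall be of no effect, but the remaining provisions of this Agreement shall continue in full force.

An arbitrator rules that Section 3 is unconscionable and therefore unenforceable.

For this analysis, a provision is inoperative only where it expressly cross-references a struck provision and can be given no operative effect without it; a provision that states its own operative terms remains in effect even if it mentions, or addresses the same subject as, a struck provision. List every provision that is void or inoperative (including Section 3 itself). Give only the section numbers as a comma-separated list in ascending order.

3, 6

Section 3 is struck. The only function of Section 6 is the waiver condition for Section 3, so it cannot stand once Section 3 is removed. Section 8 ties Section 1 and Section 2 together, but none of those is affected here; the remaining provisions continue in force under Section 8. That leaves Section 1, Section 2, Section 4, Section 5, Section 7, and Section 8 in effect.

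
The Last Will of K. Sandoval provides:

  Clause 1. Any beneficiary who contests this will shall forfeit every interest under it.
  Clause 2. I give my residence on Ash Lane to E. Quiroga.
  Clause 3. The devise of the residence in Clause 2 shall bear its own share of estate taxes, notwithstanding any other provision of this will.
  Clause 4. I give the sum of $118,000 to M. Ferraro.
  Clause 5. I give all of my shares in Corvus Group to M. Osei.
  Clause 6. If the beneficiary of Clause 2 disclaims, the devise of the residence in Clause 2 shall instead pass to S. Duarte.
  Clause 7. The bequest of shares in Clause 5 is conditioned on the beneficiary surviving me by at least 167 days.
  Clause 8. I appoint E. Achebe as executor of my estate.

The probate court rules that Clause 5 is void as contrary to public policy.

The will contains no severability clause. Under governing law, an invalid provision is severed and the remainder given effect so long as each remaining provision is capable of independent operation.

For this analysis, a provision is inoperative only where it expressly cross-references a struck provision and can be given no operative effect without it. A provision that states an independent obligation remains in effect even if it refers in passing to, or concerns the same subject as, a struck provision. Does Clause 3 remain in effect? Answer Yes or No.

Yes

Clause 5 is struck. The only function of Clause 7 is the survivorship condition on Clause 5, so it cannot stand once Clause 5 is removed. With no severability clause, the stated default rule severs what cannot stand and enforces each remaining provision that can operate on its own. Clause 1, Clause 2, Clause 3, Clause 4, Clause 6, and Clause 8 remain in effect. Clause 3 is among the surviving provisions, so the answer is yes.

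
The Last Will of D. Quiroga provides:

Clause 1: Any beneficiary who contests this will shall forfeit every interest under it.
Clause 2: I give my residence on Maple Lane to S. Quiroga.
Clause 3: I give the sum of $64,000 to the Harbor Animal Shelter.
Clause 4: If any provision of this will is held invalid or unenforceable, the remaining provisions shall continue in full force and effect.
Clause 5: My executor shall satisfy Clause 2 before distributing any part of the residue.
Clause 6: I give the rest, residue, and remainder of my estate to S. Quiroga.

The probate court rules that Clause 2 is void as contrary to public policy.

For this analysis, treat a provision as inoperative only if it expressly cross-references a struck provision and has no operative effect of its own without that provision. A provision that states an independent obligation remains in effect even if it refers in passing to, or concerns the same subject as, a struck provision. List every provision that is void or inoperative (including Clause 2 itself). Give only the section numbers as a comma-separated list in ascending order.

Clause 2 is struck. Clause 5 has no operative effect of its own apart from Clause 2 and is therefore inoperative. Under the severability clause in Clause 4, the remaining provisions continue in force. That leaves Clause 1, Clause 3, Clause 4, and Clause 6 in effect.

2, 5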